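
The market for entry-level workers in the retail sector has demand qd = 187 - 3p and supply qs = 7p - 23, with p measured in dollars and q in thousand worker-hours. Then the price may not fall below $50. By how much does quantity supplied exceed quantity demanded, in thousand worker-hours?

Without the control the market clears where 187 - 3p = 7p - 23, i.e. p* = 21 and q* = 124.
The floor of 50 is above the equilibrium price 21, so it binds.
At p = 50: qd = 187 - 3·50 = 37 and qs = 7·50 - 23 = 327.
Surplus = qs - qd = 327 - 37 = 290.

290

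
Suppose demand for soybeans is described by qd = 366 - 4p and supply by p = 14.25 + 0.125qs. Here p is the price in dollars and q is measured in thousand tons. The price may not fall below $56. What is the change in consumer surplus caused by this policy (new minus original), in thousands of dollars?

-2784

Rearranging supply gives qs = 8p - 114. Without the control the market clears where 366 - 4p = 8p - 114, i.e. p* = 40 and q* = 206.
Since 56 > 40, the floor is binding.
At p = 56: qd = 366 - 4·56 = 142 and qs = 8·56 - 114 = 334.
Consumer surplus without the control is ½ · (91.5 - 40) · 206 = 5304.5.
With the floor, consumers buy 142 units at 56, so CS = ½ · (91.5 - 56) · 142 = 2520.5.
Change in consumer surplus = 2520.5 - 5304.5 = -2784.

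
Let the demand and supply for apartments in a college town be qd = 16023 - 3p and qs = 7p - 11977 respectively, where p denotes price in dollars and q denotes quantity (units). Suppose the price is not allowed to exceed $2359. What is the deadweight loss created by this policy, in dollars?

2268945

Equilibrium: 16023 - 3p = 7p - 11977, so 28000 = 10p and p* = 2800, q* = 7623.
The ceiling of 2359 is below the equilibrium price 2800, so it binds.
At p = 2359: qd = 16023 - 3·2359 = 8946 and qs = 7·2359 - 11977 = 4536.
Quantity traded falls to 4536. At q = 4536 the demand price is (16023 - 4536)/3 = 3829 and the supply price is (11977 + 4536)/7 = 2359.
Deadweight loss = ½ · (3829 - 2359) · (7623 - 4536) = ½ · 1470 · 3087 = 2268945.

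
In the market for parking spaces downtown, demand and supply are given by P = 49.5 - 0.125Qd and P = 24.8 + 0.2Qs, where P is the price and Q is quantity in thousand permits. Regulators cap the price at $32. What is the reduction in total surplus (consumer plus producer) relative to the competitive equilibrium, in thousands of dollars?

260

Rearranging demand gives Qd = 396 - 8P; rearranging supply gives Qs = 5P - 124. Setting quantity demanded equal to quantity supplied, 396 - 8P = 5P - 124, gives P* = 40 and Q* = 76.
Since 32 < 40, the ceiling is binding.
At P = 32: Qd = 396 - 8·32 = 140 and Qs = 5·32 - 124 = 36.
Quantity traded falls to 36. At Q = 36 the demand price is (396 - 36)/8 = 45 and the supply price is (124 + 36)/5 = 32.
Deadweight loss = ½ · (45 - 32) · (76 - 36) = ½ · 13 · 40 = 260.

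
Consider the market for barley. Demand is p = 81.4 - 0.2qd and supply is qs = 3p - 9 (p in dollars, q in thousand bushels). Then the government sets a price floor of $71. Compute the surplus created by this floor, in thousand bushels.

Rearranging demand gives qd = 407 - 5p. In a free market, 407 - 5p = 3p - 9 gives the equilibrium p* = 52, q* = 147.
Because the floor (71) lies above the market-clearing price, it is binding.
At p = 71: qd = 407 - 5·71 = 52 and qs = 3·71 - 9 = 204.
Surplus = qs - qd = 204 - 52 = 152.

152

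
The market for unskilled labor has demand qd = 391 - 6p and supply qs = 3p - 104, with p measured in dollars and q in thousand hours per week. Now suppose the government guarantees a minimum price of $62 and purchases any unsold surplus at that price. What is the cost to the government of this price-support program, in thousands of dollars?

Equilibrium: 391 - 6p = 3p - 104, so 495 = 9p and p* = 55, q* = 61.
Since 62 > 55, the floor is binding.
At p = 62: qd = 391 - 6·62 = 19 and qs = 3·62 - 104 = 82.
Surplus = qs - qd = 63.
Government expenditure = surplus × support price = 63 × 62 = 3906.

3906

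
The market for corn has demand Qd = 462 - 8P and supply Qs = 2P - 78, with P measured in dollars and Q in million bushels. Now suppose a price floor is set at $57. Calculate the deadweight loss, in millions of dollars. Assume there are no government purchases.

180

Without the control the market clears where 462 - 8P = 2P - 78, i.e. P* = 54 and Q* = 30.
The floor of 57 is above the equilibrium price 54, so it binds.
At P = 57: Qd = 462 - 8·57 = 6 and Qs = 2·57 - 78 = 36.
Quantity traded falls to 6. At Q = 6 the demand price is (462 - 6)/8 = 57 and the supply price is (78 + 6)/2 = 42.
Deadweight loss = ½ · (57 - 42) · (30 - 6) = ½ · 15 · 24 = 180.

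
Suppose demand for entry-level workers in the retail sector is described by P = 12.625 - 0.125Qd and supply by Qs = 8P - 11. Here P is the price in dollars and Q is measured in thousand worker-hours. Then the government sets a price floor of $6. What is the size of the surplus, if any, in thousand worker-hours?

0

Rearranging demand gives Qd = 101 - 8P. Setting quantity demanded equal to quantity supplied, 101 - 8P = 8P - 11, gives P* = 7 and Q* = 45.
The floor of 6 is below the equilibrium price 7, so it is not binding; the market clears at P* = 7, Q* = 45.
Since the control does not bind, there is no surplus.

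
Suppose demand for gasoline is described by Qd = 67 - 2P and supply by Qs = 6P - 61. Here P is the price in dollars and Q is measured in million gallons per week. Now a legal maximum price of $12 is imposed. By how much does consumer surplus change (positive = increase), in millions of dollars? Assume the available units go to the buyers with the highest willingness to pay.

-100

Without the control the market clears where 67 - 2P = 6P - 61, i.e. P* = 16 and Q* = 35.
The ceiling of 12 is below the equilibrium price 16, so it binds.
At P = 12: Qd = 67 - 2·12 = 43 and Qs = 6·12 - 61 = 11.
Consumer surplus without the control is ½ · (33.5 - 16) · 35 = 306.25.
With the ceiling, 11 units are sold at 12 (assume they go to the highest-value buyers). The demand price at Q = 11 is 28, so CS = ½ · [(33.5 - 12) + (28 - 12)] · 11 = 206.25.
Change in consumer surplus = 206.25 - 306.25 = -100.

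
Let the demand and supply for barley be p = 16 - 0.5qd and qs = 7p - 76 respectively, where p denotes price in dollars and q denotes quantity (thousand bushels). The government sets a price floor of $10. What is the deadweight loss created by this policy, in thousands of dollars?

Rearranging demand gives qd = 32 - 2p. Setting quantity demanded equal to quantity supplied, 32 - 2p = 7p - 76, gives p* = 12 and q* = 8.
Since 10 is below p* = 12, the floor does not bind and the free-market outcome prevails.
Since the control does not bind, no trades are prevented and deadweight loss is zero.

0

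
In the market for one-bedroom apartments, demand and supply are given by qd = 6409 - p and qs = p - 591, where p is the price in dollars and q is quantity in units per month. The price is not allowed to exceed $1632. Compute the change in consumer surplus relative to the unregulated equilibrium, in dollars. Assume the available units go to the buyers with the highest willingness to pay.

In a free market, 6409 - p = p - 591 gives the equilibrium p* = 3500, q* = 2909.
Because the ceiling (1632) lies below the market-clearing price, it is binding.
At p = 1632: qd = 6409 - 1632 = 4777 and qs = 1632 - 591 = 1041.
Consumer surplus without the control is ½ · (6409 - 3500) · 2909 = 4231140.5.
With the ceiling, 1041 units are sold at 1632 (assume they go to the highest-value buyers). The demand price at q = 1041 is 5368, so CS = ½ · [(6409 - 1632) + (5368 - 1632)] · 1041 = 4431016.5.
Change in consumer surplus = 4431016.5 - 4231140.5 = 199876.

199876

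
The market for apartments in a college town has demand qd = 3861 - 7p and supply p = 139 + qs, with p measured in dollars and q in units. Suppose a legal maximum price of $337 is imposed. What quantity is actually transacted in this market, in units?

Rearranging supply gives qs = p - 139. Setting quantity demanded equal to quantity supplied, 3861 - 7p = p - 139, gives p* = 500 and q* = 361.
The ceiling of 337 is below the equilibrium price 500, so it binds.
At p = 337: qd = 3861 - 7·337 = 1502 and qs = 337 - 139 = 198.
The quantity actually transacted is the short side, supply: 198.

198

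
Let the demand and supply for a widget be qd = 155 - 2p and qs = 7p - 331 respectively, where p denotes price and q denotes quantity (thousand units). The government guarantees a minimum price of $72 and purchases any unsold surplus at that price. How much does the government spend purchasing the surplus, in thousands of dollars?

In a free market, 155 - 2p = 7p - 331 gives the equilibrium p* = 54, q* = 47.
The floor of 72 is above the equilibrium price 54, so it binds.
At p = 72: qd = 155 - 2·72 = 11 and qs = 7·72 - 331 = 173.
Surplus = qs - qd = 162.
Government expenditure = surplus × support price = 162 × 72 = 11664.

11664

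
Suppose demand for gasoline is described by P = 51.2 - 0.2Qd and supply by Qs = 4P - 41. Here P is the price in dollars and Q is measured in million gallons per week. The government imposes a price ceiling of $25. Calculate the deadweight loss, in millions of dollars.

Rearranging demand gives Qd = 256 - 5P. Setting quantity demanded equal to quantity supplied, 256 - 5P = 4P - 41, gives P* = 33 and Q* = 91.
Because the ceiling (25) lies below the market-clearing price, it is binding.
At P = 25: Qd = 256 - 5·25 = 131 and Qs = 4·25 - 41 = 59.
Quantity traded falls to 59. At Q = 59 the demand price is (256 - 59)/5 = 39.4 and the supply price is (41 + 59)/4 = 25.
Deadweight loss = ½ · (39.4 - 25) · (91 - 59) = ½ · 14.4 · 32 = 230.4.

230.4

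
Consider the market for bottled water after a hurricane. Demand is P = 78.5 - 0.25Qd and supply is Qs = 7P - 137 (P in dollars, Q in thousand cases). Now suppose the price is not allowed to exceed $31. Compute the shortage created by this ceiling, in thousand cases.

Rearranging demand gives Qd = 314 - 4P. In a free market, 314 - 4P = 7P - 137 gives the equilibrium P* = 41, Q* = 150.
Because the ceiling (31) lies below the market-clearing price, it is binding.
At P = 31: Qd = 314 - 4·31 = 190 and Qs = 7·31 - 137 = 80.
Shortage = Qd - Qs = 190 - 80 = 110.

110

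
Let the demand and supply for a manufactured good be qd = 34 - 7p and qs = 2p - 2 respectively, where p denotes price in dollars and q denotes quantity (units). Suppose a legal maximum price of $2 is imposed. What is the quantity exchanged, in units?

2

In a free market, 34 - 7p = 2p - 2 gives the equilibrium p* = 4, q* = 6.
Since 2 < 4, the ceiling is binding.
At p = 2: qd = 34 - 7·2 = 20 and qs = 2·2 - 2 = 2.
The quantity actually transacted is the short side, supply: 2.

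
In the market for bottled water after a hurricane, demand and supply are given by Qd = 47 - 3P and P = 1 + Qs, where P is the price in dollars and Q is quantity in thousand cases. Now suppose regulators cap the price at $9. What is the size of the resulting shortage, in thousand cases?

12

Rearranging supply gives Qs = P - 1. Without the control the market clears where 47 - 3P = P - 1, i.e. P* = 12 and Q* = 11.
The ceiling of 9 is below the equilibrium price 12, so it binds.
At P = 9: Qd = 47 - 3·9 = 20 and Qs = 9 - 1 = 8.
Shortage = Qd - Qs = 20 - 8 = 12.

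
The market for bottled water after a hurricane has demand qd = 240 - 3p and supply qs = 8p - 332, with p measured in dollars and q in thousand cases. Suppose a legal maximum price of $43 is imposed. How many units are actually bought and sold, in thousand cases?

In a free market, 240 - 3p = 8p - 332 gives the equilibrium p* = 52, q* = 84.
Because the ceiling (43) lies below the market-clearing price, it is binding.
At p = 43: qd = 240 - 3·43 = 111 and qs = 8·43 - 332 = 12.
The quantity actually transacted is the short side, supply: 12.

12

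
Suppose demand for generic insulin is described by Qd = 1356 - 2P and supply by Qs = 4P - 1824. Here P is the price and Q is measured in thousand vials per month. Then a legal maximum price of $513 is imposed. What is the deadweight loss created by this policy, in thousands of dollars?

1734

Equilibrium: 1356 - 2P = 4P - 1824, so 3180 = 6P and P* = 530, Q* = 296.
Since 513 < 530, the ceiling is binding.
At P = 513: Qd = 1356 - 2·513 = 330 and Qs = 4·513 - 1824 = 228.
Quantity traded falls to 228. At Q = 228 the demand price is (1356 - 228)/2 = 564 and the supply price is (1824 + 228)/4 = 513.
Deadweight loss = ½ · (564 - 513) · (296 - 228) = ½ · 51 · 68 = 1734.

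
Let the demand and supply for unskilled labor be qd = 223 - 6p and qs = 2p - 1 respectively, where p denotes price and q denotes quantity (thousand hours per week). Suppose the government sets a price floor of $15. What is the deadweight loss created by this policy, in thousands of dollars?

0

In a free market, 223 - 6p = 2p - 1 gives the equilibrium p* = 28, q* = 55.
The floor of 15 is below the equilibrium price 28, so it is not binding; the market clears at p* = 28, q* = 55.
Since the control does not bind, no trades are prevented and deadweight loss is zero.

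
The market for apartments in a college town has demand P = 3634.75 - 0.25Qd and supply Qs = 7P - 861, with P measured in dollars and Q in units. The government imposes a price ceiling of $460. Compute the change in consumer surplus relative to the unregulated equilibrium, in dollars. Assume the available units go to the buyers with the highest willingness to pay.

Rearranging demand gives Qd = 14539 - 4P. Without the control the market clears where 14539 - 4P = 7P - 861, i.e. P* = 1400 and Q* = 8939.
The ceiling of 460 is below the equilibrium price 1400, so it binds.
At P = 460: Qd = 14539 - 4·460 = 12699 and Qs = 7·460 - 861 = 2359.
Consumer surplus without the control is ½ · (3634.75 - 1400) · 8939 = 9988215.125.
With the ceiling, 2359 units are sold at 460 (assume they go to the highest-value buyers). The demand price at Q = 2359 is 3045, so CS = ½ · [(3634.75 - 460) + (3045 - 460)] · 2359 = 6793625.125.
Change in consumer surplus = 6793625.125 - 9988215.125 = -3194590.

-3194590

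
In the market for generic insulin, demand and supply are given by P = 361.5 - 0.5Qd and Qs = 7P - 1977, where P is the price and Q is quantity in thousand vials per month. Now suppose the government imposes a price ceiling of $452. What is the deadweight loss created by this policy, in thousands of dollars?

0

Rearranging demand gives Qd = 723 - 2P. Without the control the market clears where 723 - 2P = 7P - 1977, i.e. P* = 300 and Q* = 123.
Since 452 is above P* = 300, the ceiling does not bind and the free-market outcome prevails.
Since the control does not bind, no trades are prevented and deadweight loss is zero.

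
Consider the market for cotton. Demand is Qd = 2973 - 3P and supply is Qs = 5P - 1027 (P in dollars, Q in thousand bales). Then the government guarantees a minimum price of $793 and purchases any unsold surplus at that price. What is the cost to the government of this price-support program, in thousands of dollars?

Equilibrium: 2973 - 3P = 5P - 1027, so 4000 = 8P and P* = 500, Q* = 1473.
The floor of 793 is above the equilibrium price 500, so it binds.
At P = 793: Qd = 2973 - 3·793 = 594 and Qs = 5·793 - 1027 = 2938.
Surplus = Qs - Qd = 2344.
Government expenditure = surplus × support price = 2344 × 793 = 1858792.

1858792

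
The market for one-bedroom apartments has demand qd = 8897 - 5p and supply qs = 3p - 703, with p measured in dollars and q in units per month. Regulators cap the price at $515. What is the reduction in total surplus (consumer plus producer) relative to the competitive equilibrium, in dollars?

Without the control the market clears where 8897 - 5p = 3p - 703, i.e. p* = 1200 and q* = 2897.
The ceiling of 515 is below the equilibrium price 1200, so it binds.
At p = 515: qd = 8897 - 5·515 = 6322 and qs = 3·515 - 703 = 842.
Quantity traded falls to 842. At q = 842 the demand price is (8897 - 842)/5 = 1611 and the supply price is (703 + 842)/3 = 515.
Deadweight loss = ½ · (1611 - 515) · (2897 - 842) = ½ · 1096 · 2055 = 1126140.

1126140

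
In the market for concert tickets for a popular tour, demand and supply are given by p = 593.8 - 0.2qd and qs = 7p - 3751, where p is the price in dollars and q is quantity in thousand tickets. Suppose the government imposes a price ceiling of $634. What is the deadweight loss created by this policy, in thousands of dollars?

0

Rearranging demand gives qd = 2969 - 5p. In a free market, 2969 - 5p = 7p - 3751 gives the equilibrium p* = 560, q* = 169.
Since 634 is above p* = 560, the ceiling does not bind and the free-market outcome prevails.
Since the control does not bind, no trades are prevented and deadweight loss is zero.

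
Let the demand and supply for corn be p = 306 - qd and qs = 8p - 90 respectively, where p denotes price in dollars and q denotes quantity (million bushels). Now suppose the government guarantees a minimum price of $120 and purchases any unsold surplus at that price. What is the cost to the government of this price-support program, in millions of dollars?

Rearranging demand gives qd = 306 - p. Equilibrium: 306 - p = 8p - 90, so 396 = 9p and p* = 44, q* = 262.
Since 120 > 44, the floor is binding.
At p = 120: qd = 306 - 120 = 186 and qs = 8·120 - 90 = 870.
Surplus = qs - qd = 684.
Government expenditure = surplus × support price = 684 × 120 = 82080.

82080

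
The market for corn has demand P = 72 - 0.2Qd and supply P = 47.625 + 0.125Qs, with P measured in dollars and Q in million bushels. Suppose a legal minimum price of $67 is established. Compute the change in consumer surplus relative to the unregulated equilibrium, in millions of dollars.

-500

Rearranging demand gives Qd = 360 - 5P; rearranging supply gives Qs = 8P - 381. Setting quantity demanded equal to quantity supplied, 360 - 5P = 8P - 381, gives P* = 57 and Q* = 75.
Since 67 > 57, the floor is binding.
At P = 67: Qd = 360 - 5·67 = 25 and Qs = 8·67 - 381 = 155.
Consumer surplus without the control is ½ · (72 - 57) · 75 = 562.5.
With the floor, consumers buy 25 units at 67, so CS = ½ · (72 - 67) · 25 = 62.5.
Change in consumer surplus = 62.5 - 562.5 = -500.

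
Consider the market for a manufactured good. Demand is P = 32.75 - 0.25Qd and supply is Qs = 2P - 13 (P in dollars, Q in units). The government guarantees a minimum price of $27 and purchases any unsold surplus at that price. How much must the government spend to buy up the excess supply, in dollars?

486

Rearranging demand gives Qd = 131 - 4P. In a free market, 131 - 4P = 2P - 13 gives the equilibrium P* = 24, Q* = 35.
The floor of 27 is above the equilibrium price 24, so it binds.
At P = 27: Qd = 131 - 4·27 = 23 and Qs = 2·27 - 13 = 41.
Surplus = Qs - Qd = 18.
Government expenditure = surplus × support price = 18 × 27 = 486.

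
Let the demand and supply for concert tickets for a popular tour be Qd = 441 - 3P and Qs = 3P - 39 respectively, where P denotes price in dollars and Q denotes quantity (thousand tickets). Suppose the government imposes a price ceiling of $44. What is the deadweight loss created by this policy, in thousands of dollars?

3888

In a free market, 441 - 3P = 3P - 39 gives the equilibrium P* = 80, Q* = 201.
The ceiling of 44 is below the equilibrium price 80, so it binds.
At P = 44: Qd = 441 - 3·44 = 309 and Qs = 3·44 - 39 = 93.
Quantity traded falls to 93. At Q = 93 the demand price is (441 - 93)/3 = 116 and the supply price is (39 + 93)/3 = 44.
Deadweight loss = ½ · (116 - 44) · (201 - 93) = ½ · 72 · 108 = 3888.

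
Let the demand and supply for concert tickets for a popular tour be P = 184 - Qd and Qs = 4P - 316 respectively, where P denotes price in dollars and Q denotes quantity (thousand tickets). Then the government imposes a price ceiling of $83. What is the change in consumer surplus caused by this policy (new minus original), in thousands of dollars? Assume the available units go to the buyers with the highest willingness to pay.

Rearranging demand gives Qd = 184 - P. Without the control the market clears where 184 - P = 4P - 316, i.e. P* = 100 and Q* = 84.
The ceiling of 83 is below the equilibrium price 100, so it binds.
At P = 83: Qd = 184 - 83 = 101 and Qs = 4·83 - 316 = 16.
Consumer surplus without the control is ½ · (184 - 100) · 84 = 3528.
With the ceiling, 16 units are sold at 83 (assume they go to the highest-value buyers). The demand price at Q = 16 is 168, so CS = ½ · [(184 - 83) + (168 - 83)] · 16 = 1488.
Change in consumer surplus = 1488 - 3528 = -2040.

-2040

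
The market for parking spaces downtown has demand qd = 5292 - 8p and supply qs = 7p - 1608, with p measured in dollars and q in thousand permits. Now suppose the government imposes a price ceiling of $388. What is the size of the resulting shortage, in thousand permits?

1080

In a free market, 5292 - 8p = 7p - 1608 gives the equilibrium p* = 460, q* = 1612.
The ceiling of 388 is below the equilibrium price 460, so it binds.
At p = 388: qd = 5292 - 8·388 = 2188 and qs = 7·388 - 1608 = 1108.
Shortage = qd - qs = 2188 - 1108 = 1080.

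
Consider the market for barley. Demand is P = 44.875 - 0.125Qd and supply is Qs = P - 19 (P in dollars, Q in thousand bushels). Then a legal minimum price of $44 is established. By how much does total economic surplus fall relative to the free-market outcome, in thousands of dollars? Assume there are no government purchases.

Rearranging demand gives Qd = 359 - 8P. Setting quantity demanded equal to quantity supplied, 359 - 8P = P - 19, gives P* = 42 and Q* = 23.
Since 44 > 42, the floor is binding.
At P = 44: Qd = 359 - 8·44 = 7 and Qs = 44 - 19 = 25.
Quantity traded falls to 7. At Q = 7 the demand price is (359 - 7)/8 = 44 and the supply price is 19 + 7 = 26.
Deadweight loss = ½ · (44 - 26) · (23 - 7) = ½ · 18 · 16 = 144.

144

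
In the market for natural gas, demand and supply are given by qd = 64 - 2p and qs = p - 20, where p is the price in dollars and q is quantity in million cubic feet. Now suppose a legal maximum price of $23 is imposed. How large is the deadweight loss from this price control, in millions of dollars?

Without the control the market clears where 64 - 2p = p - 20, i.e. p* = 28 and q* = 8.
Because the ceiling (23) lies below the market-clearing price, it is binding.
At p = 23: qd = 64 - 2·23 = 18 and qs = 23 - 20 = 3.
Quantity traded falls to 3. At q = 3 the demand price is (64 - 3)/2 = 30.5 and the supply price is 20 + 3 = 23.
Deadweight loss = ½ · (30.5 - 23) · (8 - 3) = ½ · 7.5 · 5 = 18.75.

18.75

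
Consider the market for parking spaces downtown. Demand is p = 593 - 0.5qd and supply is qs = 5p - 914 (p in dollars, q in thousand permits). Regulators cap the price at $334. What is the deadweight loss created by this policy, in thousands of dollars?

Rearranging demand gives qd = 1186 - 2p. Without the control the market clears where 1186 - 2p = 5p - 914, i.e. p* = 300 and q* = 586.
The ceiling of 334 is above the equilibrium price 300, so it is not binding; the market clears at p* = 300, q* = 586.
Since the control does not bind, no trades are prevented and deadweight loss is zero.

0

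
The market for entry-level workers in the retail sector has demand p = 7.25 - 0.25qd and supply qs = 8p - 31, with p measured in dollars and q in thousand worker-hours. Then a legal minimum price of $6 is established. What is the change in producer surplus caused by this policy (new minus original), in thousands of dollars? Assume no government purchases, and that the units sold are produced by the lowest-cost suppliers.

Rearranging demand gives qd = 29 - 4p. In a free market, 29 - 4p = 8p - 31 gives the equilibrium p* = 5, q* = 9.
Since 6 > 5, the floor is binding.
At p = 6: qd = 29 - 4·6 = 5 and qs = 8·6 - 31 = 17.
Producer surplus without the control is ½ · (5 - 3.875) · 9 = 5.0625.
With the floor, 5 units are sold at 6. The supply price at q = 5 is 4.5, so PS = ½ · [(6 - 3.875) + (6 - 4.5)] · 5 = 9.0625.
Change in producer surplus = 9.0625 - 5.0625 = 4.

4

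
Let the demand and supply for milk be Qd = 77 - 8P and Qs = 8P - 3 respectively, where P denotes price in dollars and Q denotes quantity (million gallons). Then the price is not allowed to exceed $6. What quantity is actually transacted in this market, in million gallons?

Without the control the market clears where 77 - 8P = 8P - 3, i.e. P* = 5 and Q* = 37.
Since 6 is above P* = 5, the ceiling does not bind and the free-market outcome prevails.

37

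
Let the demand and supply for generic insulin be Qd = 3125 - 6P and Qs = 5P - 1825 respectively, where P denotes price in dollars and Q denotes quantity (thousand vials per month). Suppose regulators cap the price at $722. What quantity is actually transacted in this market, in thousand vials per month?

Setting quantity demanded equal to quantity supplied, 3125 - 6P = 5P - 1825, gives P* = 450 and Q* = 425.
The ceiling of 722 is above the equilibrium price 450, so it is not binding; the market clears at P* = 450, Q* = 425.

425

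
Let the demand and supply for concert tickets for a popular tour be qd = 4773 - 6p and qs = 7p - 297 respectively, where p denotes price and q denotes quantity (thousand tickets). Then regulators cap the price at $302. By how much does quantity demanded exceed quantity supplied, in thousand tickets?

1144

Setting quantity demanded equal to quantity supplied, 4773 - 6p = 7p - 297, gives p* = 390 and q* = 2433.
The ceiling of 302 is below the equilibrium price 390, so it binds.
At p = 302: qd = 4773 - 6·302 = 2961 and qs = 7·302 - 297 = 1817.
Shortage = qd - qs = 2961 - 1817 = 1144.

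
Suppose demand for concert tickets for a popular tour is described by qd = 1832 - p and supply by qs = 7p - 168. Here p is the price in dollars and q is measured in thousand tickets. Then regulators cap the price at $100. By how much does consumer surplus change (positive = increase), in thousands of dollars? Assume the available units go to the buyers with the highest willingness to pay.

-471450

Setting quantity demanded equal to quantity supplied, 1832 - p = 7p - 168, gives p* = 250 and q* = 1582.
Because the ceiling (100) lies below the market-clearing price, it is binding.
At p = 100: qd = 1832 - 100 = 1732 and qs = 7·100 - 168 = 532.
Consumer surplus without the control is ½ · (1832 - 250) · 1582 = 1251362.
With the ceiling, 532 units are sold at 100 (assume they go to the highest-value buyers). The demand price at q = 532 is 1300, so CS = ½ · [(1832 - 100) + (1300 - 100)] · 532 = 779912.
Change in consumer surplus = 779912 - 1251362 = -471450.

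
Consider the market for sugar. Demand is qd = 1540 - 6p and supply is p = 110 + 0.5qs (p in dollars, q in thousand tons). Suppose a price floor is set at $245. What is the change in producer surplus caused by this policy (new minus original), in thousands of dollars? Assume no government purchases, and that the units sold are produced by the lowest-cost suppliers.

Rearranging supply gives qs = 2p - 220. In a free market, 1540 - 6p = 2p - 220 gives the equilibrium p* = 220, q* = 220.
Because the floor (245) lies above the market-clearing price, it is binding.
At p = 245: qd = 1540 - 6·245 = 70 and qs = 2·245 - 220 = 270.
Producer surplus without the control is ½ · (220 - 110) · 220 = 12100.
With the floor, 70 units are sold at 245. The supply price at q = 70 is 145, so PS = ½ · [(245 - 110) + (245 - 145)] · 70 = 8225.
Change in producer surplus = 8225 - 12100 = -3875.

-3875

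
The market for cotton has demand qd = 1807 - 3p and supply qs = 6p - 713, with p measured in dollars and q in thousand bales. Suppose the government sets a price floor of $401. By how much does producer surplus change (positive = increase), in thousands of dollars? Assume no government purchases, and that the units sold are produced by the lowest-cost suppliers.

62103.25

Without the control the market clears where 1807 - 3p = 6p - 713, i.e. p* = 280 and q* = 967.
Because the floor (401) lies above the market-clearing price, it is binding.
At p = 401: qd = 1807 - 3·401 = 604 and qs = 6·401 - 713 = 1693.
Producer surplus without the control is ½ · (280 - 713/6) · 967 = 935089/12.
With the floor, 604 units are sold at 401. The supply price at q = 604 is 219.5, so PS = ½ · [(401 - 713/6) + (401 - 219.5)] · 604 = 420082/3.
Change in producer surplus = 420082/3 - 935089/12 = 62103.25.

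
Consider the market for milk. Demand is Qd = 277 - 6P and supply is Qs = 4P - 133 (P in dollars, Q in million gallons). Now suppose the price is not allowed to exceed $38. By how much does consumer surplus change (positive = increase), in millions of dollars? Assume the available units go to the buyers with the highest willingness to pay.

45

Without the control the market clears where 277 - 6P = 4P - 133, i.e. P* = 41 and Q* = 31.
Because the ceiling (38) lies below the market-clearing price, it is binding.
At P = 38: Qd = 277 - 6·38 = 49 and Qs = 4·38 - 133 = 19.
Consumer surplus without the control is ½ · (277/6 - 41) · 31 = 961/12.
With the ceiling, 19 units are sold at 38 (assume they go to the highest-value buyers). The demand price at Q = 19 is 43, so CS = ½ · [(277/6 - 38) + (43 - 38)] · 19 = 1501/12.
Change in consumer surplus = 1501/12 - 961/12 = 45.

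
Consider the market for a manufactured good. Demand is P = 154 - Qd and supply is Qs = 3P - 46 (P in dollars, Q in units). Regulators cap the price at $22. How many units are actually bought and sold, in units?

Rearranging demand gives Qd = 154 - P. In a free market, 154 - P = 3P - 46 gives the equilibrium P* = 50, Q* = 104.
Since 22 < 50, the ceiling is binding.
At P = 22: Qd = 154 - 22 = 132 and Qs = 3·22 - 46 = 20.
The quantity actually transacted is the short side, supply: 20.

20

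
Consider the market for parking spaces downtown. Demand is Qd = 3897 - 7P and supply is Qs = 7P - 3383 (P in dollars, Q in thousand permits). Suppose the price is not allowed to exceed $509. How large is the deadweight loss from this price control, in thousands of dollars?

Setting quantity demanded equal to quantity supplied, 3897 - 7P = 7P - 3383, gives P* = 520 and Q* = 257.
Because the ceiling (509) lies below the market-clearing price, it is binding.
At P = 509: Qd = 3897 - 7·509 = 334 and Qs = 7·509 - 3383 = 180.
Quantity traded falls to 180. At Q = 180 the demand price is (3897 - 180)/7 = 531 and the supply price is (3383 + 180)/7 = 509.
Deadweight loss = ½ · (531 - 509) · (257 - 180) = ½ · 22 · 77 = 847.

847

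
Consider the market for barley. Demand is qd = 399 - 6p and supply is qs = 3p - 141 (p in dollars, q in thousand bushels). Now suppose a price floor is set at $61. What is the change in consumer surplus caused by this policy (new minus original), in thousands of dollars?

Setting quantity demanded equal to quantity supplied, 399 - 6p = 3p - 141, gives p* = 60 and q* = 39.
Because the floor (61) lies above the market-clearing price, it is binding.
At p = 61: qd = 399 - 6·61 = 33 and qs = 3·61 - 141 = 42.
Consumer surplus without the control is ½ · (66.5 - 60) · 39 = 126.75.
With the floor, consumers buy 33 units at 61, so CS = ½ · (66.5 - 61) · 33 = 90.75.
Change in consumer surplus = 90.75 - 126.75 = -36.

-36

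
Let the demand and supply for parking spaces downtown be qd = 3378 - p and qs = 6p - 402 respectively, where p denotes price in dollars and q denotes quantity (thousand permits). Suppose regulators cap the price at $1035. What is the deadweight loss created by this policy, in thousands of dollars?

In a free market, 3378 - p = 6p - 402 gives the equilibrium p* = 540, q* = 2838.
The ceiling of 1035 is above the equilibrium price 540, so it is not binding; the market clears at p* = 540, q* = 2838.
Since the control does not bind, no trades are prevented and deadweight loss is zero.

0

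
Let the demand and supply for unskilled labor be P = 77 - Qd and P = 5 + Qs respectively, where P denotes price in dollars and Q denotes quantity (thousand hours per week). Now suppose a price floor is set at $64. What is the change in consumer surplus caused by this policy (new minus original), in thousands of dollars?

Rearranging demand gives Qd = 77 - P; rearranging supply gives Qs = P - 5. Setting quantity demanded equal to quantity supplied, 77 - P = P - 5, gives P* = 41 and Q* = 36.
Because the floor (64) lies above the market-clearing price, it is binding.
At P = 64: Qd = 77 - 64 = 13 and Qs = 64 - 5 = 59.
Consumer surplus without the control is ½ · (77 - 41) · 36 = 648.
With the floor, consumers buy 13 units at 64, so CS = ½ · (77 - 64) · 13 = 84.5.
Change in consumer surplus = 84.5 - 648 = -563.5.

-563.5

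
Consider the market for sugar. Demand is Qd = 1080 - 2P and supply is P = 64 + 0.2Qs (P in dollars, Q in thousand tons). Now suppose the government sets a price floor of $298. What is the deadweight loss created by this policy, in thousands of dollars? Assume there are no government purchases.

13445.6

Rearranging supply gives Qs = 5P - 320. Equilibrium: 1080 - 2P = 5P - 320, so 1400 = 7P and P* = 200, Q* = 680.
The floor of 298 is above the equilibrium price 200, so it binds.
At P = 298: Qd = 1080 - 2·298 = 484 and Qs = 5·298 - 320 = 1170.
Quantity traded falls to 484. At Q = 484 the demand price is (1080 - 484)/2 = 298 and the supply price is (320 + 484)/5 = 160.8.
Deadweight loss = ½ · (298 - 160.8) · (680 - 484) = ½ · 137.2 · 196 = 13445.6.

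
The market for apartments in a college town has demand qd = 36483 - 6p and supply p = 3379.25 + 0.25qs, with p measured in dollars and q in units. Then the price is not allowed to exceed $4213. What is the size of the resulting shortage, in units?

7870

Rearranging supply gives qs = 4p - 13517. Equilibrium: 36483 - 6p = 4p - 13517, so 50000 = 10p and p* = 5000, q* = 6483.
Since 4213 < 5000, the ceiling is binding.
At p = 4213: qd = 36483 - 6·4213 = 11205 and qs = 4·4213 - 13517 = 3335.
Shortage = qd - qs = 11205 - 3335 = 7870.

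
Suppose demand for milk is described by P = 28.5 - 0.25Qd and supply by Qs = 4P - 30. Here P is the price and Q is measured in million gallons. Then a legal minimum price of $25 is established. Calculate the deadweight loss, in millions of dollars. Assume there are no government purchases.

196

Rearranging demand gives Qd = 114 - 4P. Without the control the market clears where 114 - 4P = 4P - 30, i.e. P* = 18 and Q* = 42.
The floor of 25 is above the equilibrium price 18, so it binds.
At P = 25: Qd = 114 - 4·25 = 14 and Qs = 4·25 - 30 = 70.
Quantity traded falls to 14. At Q = 14 the demand price is (114 - 14)/4 = 25 and the supply price is (30 + 14)/4 = 11.
Deadweight loss = ½ · (25 - 11) · (42 - 14) = ½ · 14 · 28 = 196.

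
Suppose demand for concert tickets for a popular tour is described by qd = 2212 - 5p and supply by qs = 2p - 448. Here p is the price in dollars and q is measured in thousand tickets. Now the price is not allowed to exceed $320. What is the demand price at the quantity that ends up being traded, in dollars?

404

In a free market, 2212 - 5p = 2p - 448 gives the equilibrium p* = 380, q* = 312.
The ceiling of 320 is below the equilibrium price 380, so it binds.
At p = 320: qd = 2212 - 5·320 = 612 and qs = 2·320 - 448 = 192.
Only 192 units reach the market. On the demand curve, the marginal buyer's willingness to pay at q = 192 is (2212 - 192)/5 = 404.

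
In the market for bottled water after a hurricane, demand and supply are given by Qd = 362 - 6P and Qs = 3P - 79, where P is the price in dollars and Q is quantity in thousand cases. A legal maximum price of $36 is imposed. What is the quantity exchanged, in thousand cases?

29

Equilibrium: 362 - 6P = 3P - 79, so 441 = 9P and P* = 49, Q* = 68.
Since 36 < 49, the ceiling is binding.
At P = 36: Qd = 362 - 6·36 = 146 and Qs = 3·36 - 79 = 29.
The quantity actually transacted is the short side, supply: 29.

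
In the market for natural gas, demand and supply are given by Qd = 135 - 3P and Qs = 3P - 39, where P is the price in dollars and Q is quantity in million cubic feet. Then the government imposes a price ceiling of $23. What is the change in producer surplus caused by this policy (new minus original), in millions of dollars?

Without the control the market clears where 135 - 3P = 3P - 39, i.e. P* = 29 and Q* = 48.
Since 23 < 29, the ceiling is binding.
At P = 23: Qd = 135 - 3·23 = 66 and Qs = 3·23 - 39 = 30.
Producer surplus without the control is ½ · (29 - 13) · 48 = 384.
With the ceiling, producers sell 30 units at 23, so PS = ½ · (23 - 13) · 30 = 150.
Change in producer surplus = 150 - 384 = -234.

-234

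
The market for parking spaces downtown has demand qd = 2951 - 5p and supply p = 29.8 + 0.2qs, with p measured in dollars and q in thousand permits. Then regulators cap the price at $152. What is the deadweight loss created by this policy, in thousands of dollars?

Rearranging supply gives qs = 5p - 149. In a free market, 2951 - 5p = 5p - 149 gives the equilibrium p* = 310, q* = 1401.
Because the ceiling (152) lies below the market-clearing price, it is binding.
At p = 152: qd = 2951 - 5·152 = 2191 and qs = 5·152 - 149 = 611.
Quantity traded falls to 611. At q = 611 the demand price is (2951 - 611)/5 = 468 and the supply price is (149 + 611)/5 = 152.
Deadweight loss = ½ · (468 - 152) · (1401 - 611) = ½ · 316 · 790 = 124820.

124820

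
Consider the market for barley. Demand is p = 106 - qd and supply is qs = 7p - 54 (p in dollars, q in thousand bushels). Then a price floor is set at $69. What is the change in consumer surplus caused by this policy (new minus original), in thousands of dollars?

-3013.5

Rearranging demand gives qd = 106 - p. Setting quantity demanded equal to quantity supplied, 106 - p = 7p - 54, gives p* = 20 and q* = 86.
The floor of 69 is above the equilibrium price 20, so it binds.
At p = 69: qd = 106 - 69 = 37 and qs = 7·69 - 54 = 429.
Consumer surplus without the control is ½ · (106 - 20) · 86 = 3698.
With the floor, consumers buy 37 units at 69, so CS = ½ · (106 - 69) · 37 = 684.5.
Change in consumer surplus = 684.5 - 3698 = -3013.5.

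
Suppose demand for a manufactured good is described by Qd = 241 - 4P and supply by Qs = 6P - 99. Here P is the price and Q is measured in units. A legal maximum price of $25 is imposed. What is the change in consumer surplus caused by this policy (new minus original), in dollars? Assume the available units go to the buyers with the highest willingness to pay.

Equilibrium: 241 - 4P = 6P - 99, so 340 = 10P and P* = 34, Q* = 105.
Because the ceiling (25) lies below the market-clearing price, it is binding.
At P = 25: Qd = 241 - 4·25 = 141 and Qs = 6·25 - 99 = 51.
Consumer surplus without the control is ½ · (60.25 - 34) · 105 = 1378.125.
With the ceiling, 51 units are sold at 25 (assume they go to the highest-value buyers). The demand price at Q = 51 is 47.5, so CS = ½ · [(60.25 - 25) + (47.5 - 25)] · 51 = 1472.625.
Change in consumer surplus = 1472.625 - 1378.125 = 94.5.

94.5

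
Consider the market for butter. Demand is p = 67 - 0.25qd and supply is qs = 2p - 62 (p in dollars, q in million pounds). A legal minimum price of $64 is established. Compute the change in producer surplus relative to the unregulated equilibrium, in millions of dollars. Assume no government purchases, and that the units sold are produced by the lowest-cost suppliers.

Rearranging demand gives qd = 268 - 4p. Without the control the market clears where 268 - 4p = 2p - 62, i.e. p* = 55 and q* = 48.
Because the floor (64) lies above the market-clearing price, it is binding.
At p = 64: qd = 268 - 4·64 = 12 and qs = 2·64 - 62 = 66.
Producer surplus without the control is ½ · (55 - 31) · 48 = 576.
With the floor, 12 units are sold at 64. The supply price at q = 12 is 37, so PS = ½ · [(64 - 31) + (64 - 37)] · 12 = 360.
Change in producer surplus = 360 - 576 = -216.

-216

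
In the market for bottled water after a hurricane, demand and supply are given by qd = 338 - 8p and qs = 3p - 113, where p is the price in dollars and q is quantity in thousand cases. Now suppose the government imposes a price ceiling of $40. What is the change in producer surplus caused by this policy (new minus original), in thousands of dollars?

-8.5

Setting quantity demanded equal to quantity supplied, 338 - 8p = 3p - 113, gives p* = 41 and q* = 10.
Because the ceiling (40) lies below the market-clearing price, it is binding.
At p = 40: qd = 338 - 8·40 = 18 and qs = 3·40 - 113 = 7.
Producer surplus without the control is ½ · (41 - 113/3) · 10 = 50/3.
With the ceiling, producers sell 7 units at 40, so PS = ½ · (40 - 113/3) · 7 = 49/6.
Change in producer surplus = 49/6 - 50/3 = -8.5.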